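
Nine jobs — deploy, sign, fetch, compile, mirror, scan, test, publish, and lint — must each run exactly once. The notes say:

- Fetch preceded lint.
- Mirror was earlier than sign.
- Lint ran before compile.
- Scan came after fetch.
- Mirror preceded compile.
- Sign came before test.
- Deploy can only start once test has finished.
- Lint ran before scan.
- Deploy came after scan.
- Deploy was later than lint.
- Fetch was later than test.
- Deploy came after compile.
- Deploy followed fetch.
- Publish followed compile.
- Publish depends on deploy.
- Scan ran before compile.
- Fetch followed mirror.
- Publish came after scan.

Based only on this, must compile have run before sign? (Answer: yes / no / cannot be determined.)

no

Tracing the constraints gives sign → test → fetch → lint → compile, so sign must come before compile.
That means compile cannot be before sign.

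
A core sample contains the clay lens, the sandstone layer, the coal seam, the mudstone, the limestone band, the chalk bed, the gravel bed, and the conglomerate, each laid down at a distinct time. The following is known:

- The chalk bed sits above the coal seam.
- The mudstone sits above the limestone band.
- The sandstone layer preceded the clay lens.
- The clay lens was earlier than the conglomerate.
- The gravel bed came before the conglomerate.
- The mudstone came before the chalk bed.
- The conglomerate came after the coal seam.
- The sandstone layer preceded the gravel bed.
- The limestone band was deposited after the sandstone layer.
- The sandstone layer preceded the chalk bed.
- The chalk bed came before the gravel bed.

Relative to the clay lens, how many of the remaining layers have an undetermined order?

5

Forced before the clay lens: the sandstone layer; forced after the clay lens: the conglomerate.
That leaves the chalk bed, the coal seam, the gravel bed, the limestone band, and the mudstone with no forced order relative to the clay lens — 5.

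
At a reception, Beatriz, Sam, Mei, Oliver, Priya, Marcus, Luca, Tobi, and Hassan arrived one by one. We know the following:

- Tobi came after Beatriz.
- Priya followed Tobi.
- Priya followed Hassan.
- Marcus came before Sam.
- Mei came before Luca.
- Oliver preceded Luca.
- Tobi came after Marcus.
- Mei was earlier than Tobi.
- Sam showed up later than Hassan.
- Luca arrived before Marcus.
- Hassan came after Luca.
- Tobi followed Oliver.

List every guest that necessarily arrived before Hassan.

Directly stated before Hassan: Luca.
Mei reaches Hassan via Mei → Luca → Hassan.
Oliver reaches Hassan via Oliver → Luca → Hassan.
No chain forces Tobi (or any of the others) ahead of Hassan.

Luca, Mei, Oliver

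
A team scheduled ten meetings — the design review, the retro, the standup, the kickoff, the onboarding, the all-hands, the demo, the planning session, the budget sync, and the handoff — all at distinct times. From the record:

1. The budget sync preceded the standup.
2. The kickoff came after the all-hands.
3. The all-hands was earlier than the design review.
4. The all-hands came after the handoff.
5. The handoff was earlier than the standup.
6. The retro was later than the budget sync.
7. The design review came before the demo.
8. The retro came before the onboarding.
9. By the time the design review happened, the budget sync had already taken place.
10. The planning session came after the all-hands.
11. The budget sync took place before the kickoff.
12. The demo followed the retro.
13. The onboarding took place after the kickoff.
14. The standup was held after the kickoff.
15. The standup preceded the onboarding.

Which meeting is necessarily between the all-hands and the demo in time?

the design review

Tracing the constraints gives the all-hands → the design review → the demo, so the design review sits after the all-hands and before the demo.
No other meeting is forced both after the all-hands and before the demo.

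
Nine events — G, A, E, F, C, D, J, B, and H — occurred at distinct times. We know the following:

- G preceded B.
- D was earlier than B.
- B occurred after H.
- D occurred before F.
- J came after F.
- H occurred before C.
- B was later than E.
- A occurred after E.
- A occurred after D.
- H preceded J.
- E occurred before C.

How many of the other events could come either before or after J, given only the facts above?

Forced before J: D, F, and H.
That leaves A, B, C, E, and G with no forced order relative to J — 5.

5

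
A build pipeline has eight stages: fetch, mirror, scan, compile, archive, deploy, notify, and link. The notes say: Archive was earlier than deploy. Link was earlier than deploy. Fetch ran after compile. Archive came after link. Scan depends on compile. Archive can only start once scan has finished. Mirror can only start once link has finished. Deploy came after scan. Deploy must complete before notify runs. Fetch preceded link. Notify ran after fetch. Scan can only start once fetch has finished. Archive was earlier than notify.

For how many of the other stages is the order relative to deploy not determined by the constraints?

1

Forced before deploy: archive, compile, fetch, link, and scan; forced after deploy: notify.
That leaves mirror with no forced order relative to deploy — 1.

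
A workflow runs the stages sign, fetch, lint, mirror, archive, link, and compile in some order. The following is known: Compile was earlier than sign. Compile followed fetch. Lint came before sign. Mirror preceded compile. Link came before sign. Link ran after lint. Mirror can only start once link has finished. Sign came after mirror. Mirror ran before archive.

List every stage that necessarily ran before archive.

link, lint, mirror

Directly stated before archive: mirror.
Link reaches archive via link → mirror → archive.
Lint reaches archive via lint → link → mirror → archive.
No chain forces sign (or any of the others) ahead of archive.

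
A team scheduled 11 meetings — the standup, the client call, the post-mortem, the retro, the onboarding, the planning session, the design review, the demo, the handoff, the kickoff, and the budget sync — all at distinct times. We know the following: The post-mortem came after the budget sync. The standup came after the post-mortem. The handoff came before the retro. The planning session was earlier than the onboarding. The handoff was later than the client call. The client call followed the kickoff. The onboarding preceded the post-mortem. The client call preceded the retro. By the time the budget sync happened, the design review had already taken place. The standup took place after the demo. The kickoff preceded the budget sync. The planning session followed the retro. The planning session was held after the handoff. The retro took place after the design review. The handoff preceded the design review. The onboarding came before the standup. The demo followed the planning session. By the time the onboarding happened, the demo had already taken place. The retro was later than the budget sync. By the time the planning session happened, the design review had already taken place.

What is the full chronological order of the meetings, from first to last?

the kickoff, the client call, the handoff, the design review, the budget sync, the retro, the planning session, the demo, the onboarding, the post-mortem, the standup

The constraints fix every adjacent pair, so only one ordering works:
the kickoff → the client call → the handoff → the design review → the budget sync → the retro → the planning session → the demo → the onboarding → the post-mortem → the standup.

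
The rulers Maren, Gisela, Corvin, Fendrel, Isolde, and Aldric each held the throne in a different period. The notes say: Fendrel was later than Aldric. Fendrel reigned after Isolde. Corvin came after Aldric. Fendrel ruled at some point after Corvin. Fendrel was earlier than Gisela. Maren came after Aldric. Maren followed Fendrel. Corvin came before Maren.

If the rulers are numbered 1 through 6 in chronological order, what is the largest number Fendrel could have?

Fendrel must come before Gisela and Maren — 2 rulers forced after them.
Everything else can be placed before Fendrel in some valid order, so Fendrel can sit as late as position 6 − 2 = 4.

4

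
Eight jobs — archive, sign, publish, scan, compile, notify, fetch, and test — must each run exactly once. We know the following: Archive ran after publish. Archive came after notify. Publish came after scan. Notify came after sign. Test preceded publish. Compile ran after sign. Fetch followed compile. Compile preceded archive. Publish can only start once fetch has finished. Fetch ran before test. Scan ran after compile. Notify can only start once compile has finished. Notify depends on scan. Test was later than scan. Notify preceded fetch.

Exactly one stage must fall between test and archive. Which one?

publish

Tracing the constraints gives test → publish → archive, so publish sits after test and before archive.
No other stage is forced both after test and before archive.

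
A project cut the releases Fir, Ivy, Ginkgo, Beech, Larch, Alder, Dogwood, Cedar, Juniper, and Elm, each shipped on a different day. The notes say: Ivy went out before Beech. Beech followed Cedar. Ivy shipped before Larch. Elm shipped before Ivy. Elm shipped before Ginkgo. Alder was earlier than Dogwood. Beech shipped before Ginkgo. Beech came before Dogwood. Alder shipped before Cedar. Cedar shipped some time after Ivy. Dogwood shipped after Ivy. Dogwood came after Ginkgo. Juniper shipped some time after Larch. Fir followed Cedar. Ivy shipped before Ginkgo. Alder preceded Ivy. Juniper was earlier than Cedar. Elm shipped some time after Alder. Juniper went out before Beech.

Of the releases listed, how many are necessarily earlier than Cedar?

Directly stated before Cedar: Alder, Ivy, and Juniper.
Elm reaches Cedar via Elm → Ivy → Cedar.
Larch reaches Cedar via Larch → Juniper → Cedar.
No chain forces Ginkgo (or any of the others) ahead of Cedar.
That's Alder, Elm, Ivy, Juniper, and Larch — 5 in all.

5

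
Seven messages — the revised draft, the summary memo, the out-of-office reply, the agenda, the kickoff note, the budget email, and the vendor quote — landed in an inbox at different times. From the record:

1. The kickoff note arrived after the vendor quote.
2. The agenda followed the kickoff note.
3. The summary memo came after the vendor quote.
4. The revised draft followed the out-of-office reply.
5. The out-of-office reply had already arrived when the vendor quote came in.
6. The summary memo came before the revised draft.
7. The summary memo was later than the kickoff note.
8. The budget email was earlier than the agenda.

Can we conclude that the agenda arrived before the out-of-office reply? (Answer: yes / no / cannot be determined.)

no

Tracing the constraints gives the out-of-office reply → the vendor quote → the kickoff note → the agenda, so the out-of-office reply must come before the agenda.
That means the agenda cannot be before the out-of-office reply.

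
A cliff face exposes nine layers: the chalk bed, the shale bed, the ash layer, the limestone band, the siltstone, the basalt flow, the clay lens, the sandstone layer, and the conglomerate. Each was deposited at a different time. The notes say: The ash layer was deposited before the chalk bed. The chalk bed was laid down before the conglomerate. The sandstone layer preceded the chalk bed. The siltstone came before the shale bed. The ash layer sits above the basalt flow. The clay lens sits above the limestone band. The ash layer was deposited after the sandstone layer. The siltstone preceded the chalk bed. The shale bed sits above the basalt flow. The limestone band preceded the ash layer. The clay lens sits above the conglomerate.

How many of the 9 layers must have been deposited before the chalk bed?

5

Directly stated before the chalk bed: the ash layer, the sandstone layer, and the siltstone.
The basalt flow reaches the chalk bed via the basalt flow → the ash layer → the chalk bed.
The limestone band reaches the chalk bed via the limestone band → the ash layer → the chalk bed.
No chain forces the clay lens (or any of the others) ahead of the chalk bed.
That's the ash layer, the basalt flow, the limestone band, the sandstone layer, and the siltstone — 5 in all.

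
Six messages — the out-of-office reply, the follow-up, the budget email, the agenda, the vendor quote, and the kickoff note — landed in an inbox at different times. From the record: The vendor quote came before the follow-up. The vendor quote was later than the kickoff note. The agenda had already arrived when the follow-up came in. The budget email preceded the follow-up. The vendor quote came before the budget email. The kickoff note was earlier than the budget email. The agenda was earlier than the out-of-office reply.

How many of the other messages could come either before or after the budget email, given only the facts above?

2

Forced before the budget email: the kickoff note and the vendor quote; forced after the budget email: the follow-up.
That leaves the agenda and the out-of-office reply with no forced order relative to the budget email — 2.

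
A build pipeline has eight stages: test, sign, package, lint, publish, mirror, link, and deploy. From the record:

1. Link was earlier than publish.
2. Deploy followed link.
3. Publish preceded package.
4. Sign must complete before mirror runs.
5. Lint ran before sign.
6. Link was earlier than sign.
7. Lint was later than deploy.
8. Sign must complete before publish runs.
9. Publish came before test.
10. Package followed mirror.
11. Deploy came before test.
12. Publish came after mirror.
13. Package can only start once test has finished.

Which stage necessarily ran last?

Every other stage has a chain of constraints placing it before package, so package is last.

package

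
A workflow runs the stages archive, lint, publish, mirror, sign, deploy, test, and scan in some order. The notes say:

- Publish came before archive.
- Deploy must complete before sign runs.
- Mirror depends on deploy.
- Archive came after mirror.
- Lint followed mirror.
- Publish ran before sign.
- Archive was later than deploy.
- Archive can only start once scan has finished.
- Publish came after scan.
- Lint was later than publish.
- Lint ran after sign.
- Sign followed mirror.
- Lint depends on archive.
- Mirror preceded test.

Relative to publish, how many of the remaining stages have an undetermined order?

3

Forced before publish: scan; forced after publish: archive, lint, and sign.
That leaves deploy, mirror, and test with no forced order relative to publish — 3.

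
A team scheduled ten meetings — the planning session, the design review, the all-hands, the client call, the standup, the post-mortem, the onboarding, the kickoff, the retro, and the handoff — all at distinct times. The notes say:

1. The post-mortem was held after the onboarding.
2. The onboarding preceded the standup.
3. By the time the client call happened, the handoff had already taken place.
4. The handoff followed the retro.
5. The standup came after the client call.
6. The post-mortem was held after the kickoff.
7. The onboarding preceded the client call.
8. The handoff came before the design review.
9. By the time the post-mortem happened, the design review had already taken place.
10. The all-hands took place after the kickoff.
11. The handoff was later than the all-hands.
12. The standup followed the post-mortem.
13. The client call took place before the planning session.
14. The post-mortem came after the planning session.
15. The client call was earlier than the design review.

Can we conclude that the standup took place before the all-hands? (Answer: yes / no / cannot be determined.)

Tracing the constraints gives the all-hands → the handoff → the client call → the standup, so the all-hands must come before the standup.
That means the standup cannot be before the all-hands.

no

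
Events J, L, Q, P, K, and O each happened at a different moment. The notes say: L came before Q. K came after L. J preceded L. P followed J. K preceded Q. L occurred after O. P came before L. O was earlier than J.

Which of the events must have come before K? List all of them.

Directly stated before K: L.
J reaches K via J → L → K.
O reaches K via O → L → K.
P reaches K via P → L → K.
No chain forces Q ahead of K.

J, L, O, P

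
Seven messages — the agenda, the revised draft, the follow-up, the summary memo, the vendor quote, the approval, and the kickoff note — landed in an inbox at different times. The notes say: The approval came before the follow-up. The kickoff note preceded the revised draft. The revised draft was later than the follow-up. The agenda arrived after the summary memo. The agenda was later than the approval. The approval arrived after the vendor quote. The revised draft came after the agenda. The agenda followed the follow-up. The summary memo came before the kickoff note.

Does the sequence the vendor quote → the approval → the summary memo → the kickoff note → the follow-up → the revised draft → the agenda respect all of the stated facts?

The constraints require the agenda before the revised draft, but in the proposed sequence the revised draft appears ahead of the agenda. That one violation is enough.

no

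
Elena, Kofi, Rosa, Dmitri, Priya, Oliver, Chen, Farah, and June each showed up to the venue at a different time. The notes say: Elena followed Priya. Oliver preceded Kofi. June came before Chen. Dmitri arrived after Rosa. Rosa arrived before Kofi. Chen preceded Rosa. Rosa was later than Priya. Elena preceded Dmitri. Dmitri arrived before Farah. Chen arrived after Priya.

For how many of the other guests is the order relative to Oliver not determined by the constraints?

7

Forced after Oliver: Kofi.
That leaves Chen, Dmitri, Elena, Farah, June, Priya, and Rosa with no forced order relative to Oliver — 7.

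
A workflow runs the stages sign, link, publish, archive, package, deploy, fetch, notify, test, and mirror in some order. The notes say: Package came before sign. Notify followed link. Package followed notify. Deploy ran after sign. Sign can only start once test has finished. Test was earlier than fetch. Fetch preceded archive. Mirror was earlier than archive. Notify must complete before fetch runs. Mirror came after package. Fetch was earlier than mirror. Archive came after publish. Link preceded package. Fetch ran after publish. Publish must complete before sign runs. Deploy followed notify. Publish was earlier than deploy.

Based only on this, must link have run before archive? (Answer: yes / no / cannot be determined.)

Chain the constraints: link → package → mirror → archive. Each link is directly stated, so link comes before archive.

yes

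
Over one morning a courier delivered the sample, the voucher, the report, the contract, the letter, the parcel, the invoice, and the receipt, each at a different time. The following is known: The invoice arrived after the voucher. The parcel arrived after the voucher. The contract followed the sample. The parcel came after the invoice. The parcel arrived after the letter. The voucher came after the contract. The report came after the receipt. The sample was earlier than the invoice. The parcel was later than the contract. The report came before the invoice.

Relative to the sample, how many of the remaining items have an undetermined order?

3

Forced after the sample: the contract, the invoice, the parcel, and the voucher.
That leaves the letter, the receipt, and the report with no forced order relative to the sample — 3.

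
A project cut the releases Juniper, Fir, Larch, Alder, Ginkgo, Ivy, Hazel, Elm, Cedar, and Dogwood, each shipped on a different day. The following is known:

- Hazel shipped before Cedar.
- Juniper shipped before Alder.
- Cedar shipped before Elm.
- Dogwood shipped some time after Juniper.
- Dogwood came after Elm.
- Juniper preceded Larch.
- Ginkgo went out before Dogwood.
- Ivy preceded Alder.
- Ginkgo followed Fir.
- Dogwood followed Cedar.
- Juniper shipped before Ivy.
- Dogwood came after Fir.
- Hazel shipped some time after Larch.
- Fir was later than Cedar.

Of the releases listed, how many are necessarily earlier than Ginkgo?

5

Directly stated before Ginkgo: Fir.
Cedar reaches Ginkgo via Cedar → Fir → Ginkgo.
Hazel reaches Ginkgo via Hazel → Cedar → Fir → Ginkgo.
Juniper reaches Ginkgo via Juniper → Larch → Hazel → Cedar → Fir → Ginkgo.
Likewise Larch reaches Ginkgo by chaining the stated constraints.
That's Cedar, Fir, Hazel, Juniper, and Larch — 5 in all.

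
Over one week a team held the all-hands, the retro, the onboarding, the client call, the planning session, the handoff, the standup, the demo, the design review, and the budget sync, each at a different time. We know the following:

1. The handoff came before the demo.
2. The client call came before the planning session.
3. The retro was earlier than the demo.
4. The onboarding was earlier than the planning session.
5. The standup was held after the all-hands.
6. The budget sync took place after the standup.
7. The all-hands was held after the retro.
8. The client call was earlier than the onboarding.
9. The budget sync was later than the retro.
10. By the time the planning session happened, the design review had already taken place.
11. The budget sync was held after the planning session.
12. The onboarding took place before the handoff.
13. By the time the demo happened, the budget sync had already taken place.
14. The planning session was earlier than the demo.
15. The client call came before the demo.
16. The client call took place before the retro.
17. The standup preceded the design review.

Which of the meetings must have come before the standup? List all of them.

Directly stated before the standup: the all-hands.
The client call reaches the standup via the client call → the retro → the all-hands → the standup.
The retro reaches the standup via the retro → the all-hands → the standup.
No chain forces the onboarding (or any of the others) ahead of the standup.

the all-hands, the client call, the retro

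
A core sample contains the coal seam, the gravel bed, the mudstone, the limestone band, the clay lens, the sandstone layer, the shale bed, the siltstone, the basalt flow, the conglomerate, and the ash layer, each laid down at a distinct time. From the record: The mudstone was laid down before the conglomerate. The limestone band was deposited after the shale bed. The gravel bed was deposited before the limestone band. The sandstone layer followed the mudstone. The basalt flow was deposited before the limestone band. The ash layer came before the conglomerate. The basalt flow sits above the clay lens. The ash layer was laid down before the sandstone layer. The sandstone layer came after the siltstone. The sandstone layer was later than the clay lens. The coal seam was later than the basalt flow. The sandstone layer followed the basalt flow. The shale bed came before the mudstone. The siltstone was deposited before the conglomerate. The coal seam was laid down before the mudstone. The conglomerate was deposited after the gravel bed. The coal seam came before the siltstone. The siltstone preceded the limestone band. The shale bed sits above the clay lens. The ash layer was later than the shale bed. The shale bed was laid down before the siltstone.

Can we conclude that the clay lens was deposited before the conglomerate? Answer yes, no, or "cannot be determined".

yes

Chain the constraints: the clay lens → the shale bed → the siltstone → the conglomerate. Each link is directly stated, so the clay lens comes before the conglomerate.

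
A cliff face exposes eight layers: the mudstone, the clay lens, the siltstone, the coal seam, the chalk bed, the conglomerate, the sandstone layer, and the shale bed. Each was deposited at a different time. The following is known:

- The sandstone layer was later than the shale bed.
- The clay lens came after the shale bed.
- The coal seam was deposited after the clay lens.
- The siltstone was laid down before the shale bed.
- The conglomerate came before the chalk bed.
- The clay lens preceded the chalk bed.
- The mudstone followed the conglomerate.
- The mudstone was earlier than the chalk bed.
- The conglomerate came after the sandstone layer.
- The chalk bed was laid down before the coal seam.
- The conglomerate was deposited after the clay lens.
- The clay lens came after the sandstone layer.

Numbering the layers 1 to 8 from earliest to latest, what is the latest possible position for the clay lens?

4

The clay lens must come before the chalk bed, the coal seam, the conglomerate, and the mudstone — 4 layers forced after it.
Everything else can be placed before the clay lens in some valid order, so the clay lens can sit as late as position 8 − 4 = 4.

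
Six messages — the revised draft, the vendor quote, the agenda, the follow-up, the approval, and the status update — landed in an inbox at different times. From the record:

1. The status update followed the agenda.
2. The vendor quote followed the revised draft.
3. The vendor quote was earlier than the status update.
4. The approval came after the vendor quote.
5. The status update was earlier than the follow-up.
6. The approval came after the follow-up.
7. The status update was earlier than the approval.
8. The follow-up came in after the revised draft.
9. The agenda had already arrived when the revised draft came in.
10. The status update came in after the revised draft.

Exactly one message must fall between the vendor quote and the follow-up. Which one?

the status update

Tracing the constraints gives the vendor quote → the status update → the follow-up, so the status update sits after the vendor quote and before the follow-up.
No other message is forced both after the vendor quote and before the follow-up.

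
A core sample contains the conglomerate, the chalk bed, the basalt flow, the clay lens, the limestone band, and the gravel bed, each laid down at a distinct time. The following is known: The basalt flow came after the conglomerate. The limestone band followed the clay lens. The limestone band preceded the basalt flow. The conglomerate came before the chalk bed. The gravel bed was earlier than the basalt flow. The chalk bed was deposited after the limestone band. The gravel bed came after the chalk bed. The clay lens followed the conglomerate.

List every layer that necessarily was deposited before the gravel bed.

Directly stated before the gravel bed: the chalk bed.
The clay lens reaches the gravel bed via the clay lens → the limestone band → the chalk bed → the gravel bed.
The conglomerate reaches the gravel bed via the conglomerate → the chalk bed → the gravel bed.
The limestone band reaches the gravel bed via the limestone band → the chalk bed → the gravel bed.
No chain forces the basalt flow ahead of the gravel bed.

the chalk bed, the clay lens, the conglomerate, the limestone band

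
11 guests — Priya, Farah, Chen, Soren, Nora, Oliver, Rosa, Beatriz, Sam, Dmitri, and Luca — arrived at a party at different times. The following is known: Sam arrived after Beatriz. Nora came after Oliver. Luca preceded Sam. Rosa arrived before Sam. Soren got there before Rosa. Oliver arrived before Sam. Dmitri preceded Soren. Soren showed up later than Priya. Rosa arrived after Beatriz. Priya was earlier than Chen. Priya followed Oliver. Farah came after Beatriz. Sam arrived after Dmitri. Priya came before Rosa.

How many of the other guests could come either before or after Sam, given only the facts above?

Forced before Sam: Beatriz, Dmitri, Luca, Oliver, Priya, Rosa, and Soren.
That leaves Chen, Farah, and Nora with no forced order relative to Sam — 3.

3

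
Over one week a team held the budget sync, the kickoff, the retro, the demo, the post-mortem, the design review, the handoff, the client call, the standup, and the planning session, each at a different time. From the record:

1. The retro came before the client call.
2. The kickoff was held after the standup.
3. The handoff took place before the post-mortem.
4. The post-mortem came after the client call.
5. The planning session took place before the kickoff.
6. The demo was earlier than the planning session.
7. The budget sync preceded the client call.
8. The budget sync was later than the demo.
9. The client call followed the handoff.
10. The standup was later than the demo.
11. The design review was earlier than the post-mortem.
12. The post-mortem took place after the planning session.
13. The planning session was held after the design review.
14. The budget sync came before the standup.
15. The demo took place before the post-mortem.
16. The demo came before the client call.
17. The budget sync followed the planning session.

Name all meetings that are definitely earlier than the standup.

Directly stated before the standup: the budget sync and the demo.
The design review reaches the standup via the design review → the planning session → the budget sync → the standup.
The planning session reaches the standup via the planning session → the budget sync → the standup.
No chain forces the client call (or any of the others) ahead of the standup.

the budget sync, the demo, the design review, the planning session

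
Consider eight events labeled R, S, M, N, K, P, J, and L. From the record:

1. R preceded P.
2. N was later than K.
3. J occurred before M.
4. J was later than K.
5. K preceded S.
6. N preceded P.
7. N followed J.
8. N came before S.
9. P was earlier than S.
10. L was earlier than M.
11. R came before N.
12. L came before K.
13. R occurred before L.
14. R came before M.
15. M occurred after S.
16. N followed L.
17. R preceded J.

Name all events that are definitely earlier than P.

J, K, L, N, R

Directly stated before P: N and R.
J reaches P via J → N → P.
K reaches P via K → N → P.
L reaches P via L → N → P.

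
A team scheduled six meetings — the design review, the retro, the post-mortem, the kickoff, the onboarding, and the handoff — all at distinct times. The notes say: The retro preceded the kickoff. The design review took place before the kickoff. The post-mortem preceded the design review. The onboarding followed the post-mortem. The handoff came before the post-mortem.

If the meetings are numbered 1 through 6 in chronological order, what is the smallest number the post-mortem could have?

The handoff must come before the post-mortem — 1 forced predecessor.
Nothing else is forced ahead of the post-mortem, so its earliest slot is position 1 + 1 = 2.

2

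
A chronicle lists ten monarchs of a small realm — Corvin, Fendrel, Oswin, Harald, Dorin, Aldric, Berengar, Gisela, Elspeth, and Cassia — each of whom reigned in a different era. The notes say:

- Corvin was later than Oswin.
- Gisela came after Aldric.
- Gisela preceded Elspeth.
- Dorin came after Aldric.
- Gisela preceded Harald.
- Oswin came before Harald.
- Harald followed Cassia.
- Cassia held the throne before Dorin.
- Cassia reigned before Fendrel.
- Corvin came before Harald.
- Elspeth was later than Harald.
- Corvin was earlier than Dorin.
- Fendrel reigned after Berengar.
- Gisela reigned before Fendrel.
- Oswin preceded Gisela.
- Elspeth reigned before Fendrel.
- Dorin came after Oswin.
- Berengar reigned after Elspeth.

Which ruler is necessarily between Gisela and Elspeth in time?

Tracing the constraints gives Gisela → Harald → Elspeth, so Harald sits after Gisela and before Elspeth.
No other ruler is forced both after Gisela and before Elspeth.

Harald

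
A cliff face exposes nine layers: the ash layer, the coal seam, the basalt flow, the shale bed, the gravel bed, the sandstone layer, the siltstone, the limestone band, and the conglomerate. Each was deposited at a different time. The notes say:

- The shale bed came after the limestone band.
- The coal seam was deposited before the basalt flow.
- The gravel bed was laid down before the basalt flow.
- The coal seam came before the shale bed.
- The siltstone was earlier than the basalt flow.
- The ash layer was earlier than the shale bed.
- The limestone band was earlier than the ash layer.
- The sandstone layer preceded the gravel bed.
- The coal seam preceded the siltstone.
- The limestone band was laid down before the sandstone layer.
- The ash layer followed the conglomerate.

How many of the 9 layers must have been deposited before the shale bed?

4

Directly stated before the shale bed: the ash layer, the coal seam, and the limestone band.
The conglomerate reaches the shale bed via the conglomerate → the ash layer → the shale bed.
That's the ash layer, the coal seam, the conglomerate, and the limestone band — 4 in all.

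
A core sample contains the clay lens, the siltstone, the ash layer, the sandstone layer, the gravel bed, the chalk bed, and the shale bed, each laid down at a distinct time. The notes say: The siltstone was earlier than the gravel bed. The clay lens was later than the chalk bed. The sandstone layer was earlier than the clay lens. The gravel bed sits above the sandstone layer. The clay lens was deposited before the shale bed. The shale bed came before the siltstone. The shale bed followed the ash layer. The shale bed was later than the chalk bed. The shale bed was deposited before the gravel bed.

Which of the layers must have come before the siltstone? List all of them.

the ash layer, the chalk bed, the clay lens, the sandstone layer, the shale bed

Directly stated before the siltstone: the shale bed.
The ash layer reaches the siltstone via the ash layer → the shale bed → the siltstone.
The chalk bed reaches the siltstone via the chalk bed → the shale bed → the siltstone.
The clay lens reaches the siltstone via the clay lens → the shale bed → the siltstone.
Likewise the sandstone layer reaches the siltstone by chaining the stated constraints.
No chain forces the gravel bed ahead of the siltstone.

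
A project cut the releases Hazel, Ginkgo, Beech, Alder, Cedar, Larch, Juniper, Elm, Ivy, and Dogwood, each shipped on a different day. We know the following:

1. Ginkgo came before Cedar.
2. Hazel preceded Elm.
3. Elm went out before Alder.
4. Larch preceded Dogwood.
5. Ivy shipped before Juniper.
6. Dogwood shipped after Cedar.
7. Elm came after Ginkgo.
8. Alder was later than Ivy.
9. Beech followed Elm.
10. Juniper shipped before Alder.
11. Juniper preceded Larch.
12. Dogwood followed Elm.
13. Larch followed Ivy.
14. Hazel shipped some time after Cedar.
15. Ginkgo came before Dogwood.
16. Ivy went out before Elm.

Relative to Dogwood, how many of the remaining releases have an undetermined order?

2

Forced before Dogwood: Cedar, Elm, Ginkgo, Hazel, Ivy, Juniper, and Larch.
That leaves Alder and Beech with no forced order relative to Dogwood — 2.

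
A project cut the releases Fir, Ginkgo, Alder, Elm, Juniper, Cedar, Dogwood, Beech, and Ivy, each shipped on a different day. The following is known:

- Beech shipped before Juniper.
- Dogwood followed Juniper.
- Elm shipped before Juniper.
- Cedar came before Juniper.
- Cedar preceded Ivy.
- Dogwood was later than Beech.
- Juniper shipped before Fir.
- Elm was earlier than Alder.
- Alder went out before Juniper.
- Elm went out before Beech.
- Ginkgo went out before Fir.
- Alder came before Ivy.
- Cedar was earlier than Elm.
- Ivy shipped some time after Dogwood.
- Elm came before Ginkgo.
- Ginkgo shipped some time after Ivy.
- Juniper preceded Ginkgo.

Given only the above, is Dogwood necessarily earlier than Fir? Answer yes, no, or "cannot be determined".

Chain the constraints: Dogwood → Ivy → Ginkgo → Fir. Each link is directly stated, so Dogwood comes before Fir.

yes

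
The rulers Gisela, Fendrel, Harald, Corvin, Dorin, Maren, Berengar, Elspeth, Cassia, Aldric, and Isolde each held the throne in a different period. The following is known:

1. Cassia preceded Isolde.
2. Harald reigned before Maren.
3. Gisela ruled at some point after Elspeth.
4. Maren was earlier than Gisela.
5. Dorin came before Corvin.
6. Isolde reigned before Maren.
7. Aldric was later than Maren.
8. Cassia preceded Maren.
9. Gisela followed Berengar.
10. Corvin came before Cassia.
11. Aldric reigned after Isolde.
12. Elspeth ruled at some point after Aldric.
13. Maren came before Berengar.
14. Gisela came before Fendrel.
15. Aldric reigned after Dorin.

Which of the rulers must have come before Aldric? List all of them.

Directly stated before Aldric: Dorin, Isolde, and Maren.
Cassia reaches Aldric via Cassia → Isolde → Aldric.
Corvin reaches Aldric via Corvin → Cassia → Isolde → Aldric.
Harald reaches Aldric via Harald → Maren → Aldric.
No chain forces Elspeth (or any of the others) ahead of Aldric.

Cassia, Corvin, Dorin, Harald, Isolde, Maren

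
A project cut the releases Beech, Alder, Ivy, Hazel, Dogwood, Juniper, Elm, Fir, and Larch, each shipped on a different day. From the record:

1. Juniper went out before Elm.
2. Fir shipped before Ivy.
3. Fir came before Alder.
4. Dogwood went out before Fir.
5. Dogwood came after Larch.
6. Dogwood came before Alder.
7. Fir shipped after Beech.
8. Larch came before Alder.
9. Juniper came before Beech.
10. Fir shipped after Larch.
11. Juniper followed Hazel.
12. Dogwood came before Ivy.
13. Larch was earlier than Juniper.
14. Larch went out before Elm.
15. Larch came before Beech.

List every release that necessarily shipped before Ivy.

Beech, Dogwood, Fir, Hazel, Juniper, Larch

Directly stated before Ivy: Dogwood and Fir.
Beech reaches Ivy via Beech → Fir → Ivy.
Hazel reaches Ivy via Hazel → Juniper → Beech → Fir → Ivy.
Juniper reaches Ivy via Juniper → Beech → Fir → Ivy.
Likewise Larch reaches Ivy by chaining the stated constraints.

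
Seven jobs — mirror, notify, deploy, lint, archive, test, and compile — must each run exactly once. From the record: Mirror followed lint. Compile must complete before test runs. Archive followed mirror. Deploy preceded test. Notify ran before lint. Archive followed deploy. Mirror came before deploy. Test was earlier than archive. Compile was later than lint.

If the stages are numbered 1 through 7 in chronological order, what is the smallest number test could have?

6

Compile, deploy, lint, mirror, and notify must all come before test — 5 forced predecessors.
Nothing else is forced ahead of test, so its earliest slot is position 5 + 1 = 6.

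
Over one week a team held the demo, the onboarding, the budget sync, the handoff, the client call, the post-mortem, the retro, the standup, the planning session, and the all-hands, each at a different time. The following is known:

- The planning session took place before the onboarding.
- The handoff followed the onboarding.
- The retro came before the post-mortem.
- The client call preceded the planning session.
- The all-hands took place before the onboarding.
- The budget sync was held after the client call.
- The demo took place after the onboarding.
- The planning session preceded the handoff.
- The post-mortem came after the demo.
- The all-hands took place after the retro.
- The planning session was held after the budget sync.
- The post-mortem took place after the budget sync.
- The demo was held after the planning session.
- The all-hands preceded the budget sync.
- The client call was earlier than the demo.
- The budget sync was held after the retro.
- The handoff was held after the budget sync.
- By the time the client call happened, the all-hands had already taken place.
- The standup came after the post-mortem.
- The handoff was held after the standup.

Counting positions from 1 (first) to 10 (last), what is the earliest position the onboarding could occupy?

6

The all-hands, the budget sync, the client call, the planning session, and the retro must all come before the onboarding — 5 forced predecessors.
Nothing else is forced ahead of the onboarding, so its earliest slot is position 5 + 1 = 6.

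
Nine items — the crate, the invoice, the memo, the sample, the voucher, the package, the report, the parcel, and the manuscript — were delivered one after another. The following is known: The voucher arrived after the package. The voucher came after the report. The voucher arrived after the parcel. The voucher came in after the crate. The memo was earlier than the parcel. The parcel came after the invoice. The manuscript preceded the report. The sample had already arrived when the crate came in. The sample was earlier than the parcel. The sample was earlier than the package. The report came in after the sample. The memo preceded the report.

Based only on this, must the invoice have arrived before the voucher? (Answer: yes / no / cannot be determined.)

yes

Chain the constraints: the invoice → the parcel → the voucher. Each link is directly stated, so the invoice comes before the voucher.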